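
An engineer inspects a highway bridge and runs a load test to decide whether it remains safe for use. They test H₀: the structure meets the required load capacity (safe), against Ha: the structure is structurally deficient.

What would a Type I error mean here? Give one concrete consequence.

A Type I error would mean concluding that the structure is structurally deficient when in fact the structure meets the required load capacity (safe). Consequence: a sound structure is closed unnecessarily, at significant cost and disruption.

A Type I error is rejecting H₀ when H₀ is true.
Here that means closing the structure for repairs when actually the structure meets the required load capacity (safe).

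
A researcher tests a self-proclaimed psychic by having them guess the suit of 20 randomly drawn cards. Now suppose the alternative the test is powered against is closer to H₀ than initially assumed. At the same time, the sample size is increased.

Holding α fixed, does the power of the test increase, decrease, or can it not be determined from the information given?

Cannot be determined from the information given.

The first change alone would make β increase; the second alone would make β decrease. Which effect dominates depends on the magnitudes, which are not given.
Since power = 1 − β, the effect on power is likewise indeterminate.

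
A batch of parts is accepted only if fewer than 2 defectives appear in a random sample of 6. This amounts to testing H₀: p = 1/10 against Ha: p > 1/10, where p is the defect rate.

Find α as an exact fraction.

22853/200000

Under H₀, K ~ Binomial(6, 1/10); the Type I error rate is P(K ≥ 2).
Computing the lower-tail complement: 1 − 177147/200000 = 22853/200000.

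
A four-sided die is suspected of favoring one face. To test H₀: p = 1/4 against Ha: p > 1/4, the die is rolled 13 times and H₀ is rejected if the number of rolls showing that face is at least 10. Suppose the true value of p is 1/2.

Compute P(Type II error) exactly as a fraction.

Under the alternative p = 1/2, X ~ Binomial(13, 1/2); β is the probability the test does not reject, P(X < 10).
Equivalently, β = 1 − P(X ≥ 10) = 3907/4096.

3907/4096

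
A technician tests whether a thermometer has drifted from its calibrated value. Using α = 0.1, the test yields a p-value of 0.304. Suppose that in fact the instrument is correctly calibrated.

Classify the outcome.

No error (correct decision).

The conventional null hypothesis is that the instrument is correctly calibrated.
Since p = 0.304 ≥ α = 0.1, H₀ is not rejected.
H₀ is true (actually the instrument is correctly calibrated).
The decision matches the true state — no error.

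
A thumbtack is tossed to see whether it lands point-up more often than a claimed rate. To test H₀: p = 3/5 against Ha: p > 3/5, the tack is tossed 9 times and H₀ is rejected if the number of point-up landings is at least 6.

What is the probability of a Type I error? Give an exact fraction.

α = P(reject H₀ | H₀ true) = P(K ≥ 6 | p = 3/5), with K ~ Binomial(9, 3/5).
Summing C(9,j)(3/5)^j(2/5)^{9−j} for j = 6,…,9 gives 942597/1953125.

942597/1953125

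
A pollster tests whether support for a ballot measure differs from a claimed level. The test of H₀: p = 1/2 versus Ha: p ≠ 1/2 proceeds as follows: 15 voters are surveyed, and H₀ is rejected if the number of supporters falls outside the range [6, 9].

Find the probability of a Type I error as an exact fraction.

The significance level is the null-hypothesis probability of the rejection region {≤5} ∪ {≥10}.
The two tails are symmetric, so α = 2·(1 + 15 + 105 + 455 + 1365 + 3003)/2^15 = 9888/32768 = 309/1024.

309/1024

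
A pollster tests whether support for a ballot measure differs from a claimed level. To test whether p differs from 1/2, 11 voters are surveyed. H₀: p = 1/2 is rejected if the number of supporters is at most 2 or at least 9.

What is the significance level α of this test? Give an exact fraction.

Under H₀, K ~ Binomial(11, 1/2); α is the probability of landing in either tail, P(K ≤ 2) + P(K ≥ 9).
The two tails are symmetric, so α = 2·(1 + 11 + 55)/2^11 = 134/2048 = 67/1024.

67/1024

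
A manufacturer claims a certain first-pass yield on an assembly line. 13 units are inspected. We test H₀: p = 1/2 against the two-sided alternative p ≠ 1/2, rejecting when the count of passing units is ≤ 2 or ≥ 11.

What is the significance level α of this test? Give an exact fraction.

23/1024

α = P(K ≤ 2 or K ≥ 11 | p = 1/2), K ~ Binomial(13, 1/2).
The two tails are symmetric, so α = 2·(1 + 13 + 78)/2^13 = 184/8192 = 23/1024.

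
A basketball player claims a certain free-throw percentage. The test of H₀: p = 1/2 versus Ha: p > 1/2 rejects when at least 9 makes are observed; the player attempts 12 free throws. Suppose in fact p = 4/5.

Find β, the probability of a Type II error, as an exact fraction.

10030813/48828125

β = P(fail to reject H₀ | Ha true) = P(Y ≤ 8 | p = 4/5), Y ~ Binomial(12, 4/5).
Equivalently, β = 1 − P(Y ≥ 9) = 10030813/48828125.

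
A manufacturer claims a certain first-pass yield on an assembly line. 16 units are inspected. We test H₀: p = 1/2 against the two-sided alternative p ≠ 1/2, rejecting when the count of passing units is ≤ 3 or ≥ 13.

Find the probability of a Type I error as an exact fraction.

Under H₀, K ~ Binomial(16, 1/2); α is the probability of landing in either tail, P(K ≤ 3) + P(K ≥ 13).
Each tail has probability (1 + 16 + 120 + 560)/65536; doubling gives α = 1394/65536 = 697/32768.

697/32768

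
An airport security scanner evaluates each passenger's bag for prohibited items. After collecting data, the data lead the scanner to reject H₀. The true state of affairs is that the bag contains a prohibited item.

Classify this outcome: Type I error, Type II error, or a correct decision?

The conventional null hypothesis here is that the bag contains no prohibited items.
The test rejected a false H₀ — the decision matches the true state.

No error (correct decision).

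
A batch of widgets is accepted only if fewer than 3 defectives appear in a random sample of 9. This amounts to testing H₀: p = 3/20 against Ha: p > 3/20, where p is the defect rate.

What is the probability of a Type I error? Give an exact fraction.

4507308909/32000000000

α = P(reject H₀ | H₀ true) = P(K ≥ 3 | p = 3/20), K ~ Binomial(9, 3/20).
α = 1 − P(K ≤ 2) = 1 − 27492691091/32000000000 = 4507308909/32000000000.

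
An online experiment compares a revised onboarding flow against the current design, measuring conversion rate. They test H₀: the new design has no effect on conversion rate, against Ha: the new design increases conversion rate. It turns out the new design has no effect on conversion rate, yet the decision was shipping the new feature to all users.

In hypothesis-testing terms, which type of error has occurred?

'Shipping the new feature to all users' corresponds to rejecting H₀.
H₀ was rejected but H₀ is true — a Type I error (false positive).

Type I error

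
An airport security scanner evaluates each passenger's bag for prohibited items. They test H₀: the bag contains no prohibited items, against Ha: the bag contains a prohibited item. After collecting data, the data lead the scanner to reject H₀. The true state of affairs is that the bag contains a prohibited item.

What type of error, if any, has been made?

No error (correct decision).

The test rejected a false H₀ — the decision matches the true state.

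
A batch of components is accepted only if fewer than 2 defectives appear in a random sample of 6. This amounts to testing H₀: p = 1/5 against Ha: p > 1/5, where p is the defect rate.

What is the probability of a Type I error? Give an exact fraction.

Under H₀, Y ~ Binomial(6, 1/5); the Type I error rate is P(Y ≥ 2).
Via the complement, α = 1 − Σ_{j=0}^{1} C(6,j)(1/5)^j(4/5)^{6-j} = 1077/3125.

1077/3125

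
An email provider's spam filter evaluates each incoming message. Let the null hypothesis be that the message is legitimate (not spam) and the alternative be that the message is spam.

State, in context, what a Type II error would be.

A Type II error is failing to reject H₀ when H₀ is false.
Here that means delivering the message to the inbox when actually the message is spam.

A Type II error would mean concluding that the message is legitimate (not spam) (or at least failing to establish that the message is spam) when in fact the message is spam.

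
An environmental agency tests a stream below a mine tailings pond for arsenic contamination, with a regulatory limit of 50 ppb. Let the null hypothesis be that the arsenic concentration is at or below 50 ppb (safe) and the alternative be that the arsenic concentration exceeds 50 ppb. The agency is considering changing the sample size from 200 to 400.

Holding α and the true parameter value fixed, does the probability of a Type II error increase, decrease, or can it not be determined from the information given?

It decreases.

A larger sample reduces the standard error, pulling the sampling distribution under Ha further from the non-rejection region.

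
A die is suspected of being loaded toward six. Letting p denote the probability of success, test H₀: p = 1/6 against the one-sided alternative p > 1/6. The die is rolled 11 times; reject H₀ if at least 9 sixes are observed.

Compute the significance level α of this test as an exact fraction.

Under H₀, S ~ Binomial(11, 1/6), and α = P(S ≥ 9).
P(S ≥ 9) = Σ_{j=9}^{11} C(11,j)·(1/6)^j·(5/6)^{11-j} = 53/13436928.

53/13436928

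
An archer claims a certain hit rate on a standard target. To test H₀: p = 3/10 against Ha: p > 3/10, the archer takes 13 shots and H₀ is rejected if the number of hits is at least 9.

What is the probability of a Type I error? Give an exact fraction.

α = P(reject H₀ | H₀ true) = P(S ≥ 9 | p = 3/10), with S ~ Binomial(13, 3/10).
Summing C(13,j)(3/10)^j(7/10)^{13−j} for j = 9,…,13 gives 8061940287/2000000000000.

8061940287/2000000000000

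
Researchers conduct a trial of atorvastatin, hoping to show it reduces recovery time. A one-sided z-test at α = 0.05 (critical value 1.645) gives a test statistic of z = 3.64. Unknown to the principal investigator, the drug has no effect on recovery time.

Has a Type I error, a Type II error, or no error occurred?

The conventional null hypothesis is that the drug has no effect on recovery time.
Since z = 3.64 > z* = 1.645, H₀ is rejected.
H₀ is true (actually the drug has no effect on recovery time).
Rejecting a true H₀ is a Type I error.

Type I error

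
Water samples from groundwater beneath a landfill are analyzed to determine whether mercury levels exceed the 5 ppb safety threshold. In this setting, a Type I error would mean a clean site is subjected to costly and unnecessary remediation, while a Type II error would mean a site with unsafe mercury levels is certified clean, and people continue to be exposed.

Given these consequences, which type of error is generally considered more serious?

The Type II consequence (a site with unsafe mercury levels is certified clean, and people continue to be exposed) is more severe than the Type I consequence (a clean site is subjected to costly and unnecessary remediation).

Type II error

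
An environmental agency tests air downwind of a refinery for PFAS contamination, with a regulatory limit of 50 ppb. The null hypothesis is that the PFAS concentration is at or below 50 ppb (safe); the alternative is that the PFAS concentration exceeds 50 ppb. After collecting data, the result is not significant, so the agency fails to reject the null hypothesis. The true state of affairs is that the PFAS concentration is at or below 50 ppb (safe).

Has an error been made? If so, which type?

The test retained a true H₀ — the decision matches the true state.

Neither — the decision is correct.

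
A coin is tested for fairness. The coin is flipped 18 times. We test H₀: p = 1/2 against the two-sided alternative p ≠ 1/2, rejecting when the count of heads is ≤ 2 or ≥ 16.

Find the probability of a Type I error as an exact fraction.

43/32768

The significance level is the null-hypothesis probability of the rejection region {≤2} ∪ {≥16}.
Each tail has probability (1 + 18 + 153)/262144; doubling gives α = 344/262144 = 43/32768.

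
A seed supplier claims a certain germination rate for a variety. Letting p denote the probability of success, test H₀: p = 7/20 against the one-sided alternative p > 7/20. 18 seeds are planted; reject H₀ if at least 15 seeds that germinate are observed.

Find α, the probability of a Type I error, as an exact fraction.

235664205792060577/6553600000000000000000

α = P(reject H₀ | H₀ true) = P(X ≥ 15 | p = 7/20), with X ~ Binomial(18, 7/20).
P(X ≥ 15) = Σ_{j=15}^{18} C(18,j)·(7/20)^j·(13/20)^{18-j} = 235664205792060577/6553600000000000000000.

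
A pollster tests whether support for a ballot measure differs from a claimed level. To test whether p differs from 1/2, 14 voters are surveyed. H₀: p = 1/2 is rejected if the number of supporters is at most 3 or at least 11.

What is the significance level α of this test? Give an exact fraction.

235/4096

α = P(Y ≤ 3 or Y ≥ 11 | p = 1/2), Y ~ Binomial(14, 1/2).
By symmetry, α = 2·P(Y ≤ 3) = 2·(1 + 14 + 91 + 364)/16384 = 940/16384 = 235/4096.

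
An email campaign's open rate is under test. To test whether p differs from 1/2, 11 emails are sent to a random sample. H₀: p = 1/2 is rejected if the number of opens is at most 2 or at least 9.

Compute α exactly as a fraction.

67/1024

The significance level is the null-hypothesis probability of the rejection region {≤2} ∪ {≥9}.
Each tail has probability (1 + 11 + 55)/2048; doubling gives α = 134/2048 = 67/1024.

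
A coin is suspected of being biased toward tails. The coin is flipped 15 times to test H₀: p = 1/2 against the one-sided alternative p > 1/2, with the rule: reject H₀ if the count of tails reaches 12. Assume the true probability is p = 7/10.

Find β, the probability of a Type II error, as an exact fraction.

A Type II error is failing to reject when Ha holds: with p = 7/10, β = P(S ≤ 11).
Summing C(15,j)·(7/10)^j·(3/10)^{15-j} for j = 0..11 gives 87891509014119/125000000000000.

87891509014119/125000000000000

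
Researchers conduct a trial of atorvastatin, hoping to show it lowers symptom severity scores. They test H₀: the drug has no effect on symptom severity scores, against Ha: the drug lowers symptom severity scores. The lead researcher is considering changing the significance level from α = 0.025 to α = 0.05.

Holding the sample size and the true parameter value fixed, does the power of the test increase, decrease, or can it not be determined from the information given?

It increases.

With a larger α the critical value moves toward the center, so more of the Ha sampling distribution lies in the rejection region.
Since power = 1 − β and β decreases, power increases.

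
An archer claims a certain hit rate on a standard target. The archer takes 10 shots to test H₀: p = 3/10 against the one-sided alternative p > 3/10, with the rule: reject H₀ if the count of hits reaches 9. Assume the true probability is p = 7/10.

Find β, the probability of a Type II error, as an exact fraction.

8506916541/10000000000

β = P(fail to reject H₀ | Ha true) = P(S ≤ 8 | p = 7/10), S ~ Binomial(10, 7/10).
Summing C(10,j)·(7/10)^j·(3/10)^{10-j} for j = 0..8 gives 8506916541/10000000000.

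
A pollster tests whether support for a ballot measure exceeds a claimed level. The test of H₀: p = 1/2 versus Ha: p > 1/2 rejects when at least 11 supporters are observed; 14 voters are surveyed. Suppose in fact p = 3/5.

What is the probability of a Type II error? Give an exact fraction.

5344795024/6103515625

A Type II error is failing to reject when Ha holds: with p = 3/5, β = P(Y ≤ 10).
Equivalently, β = 1 − P(Y ≥ 11) = 5344795024/6103515625.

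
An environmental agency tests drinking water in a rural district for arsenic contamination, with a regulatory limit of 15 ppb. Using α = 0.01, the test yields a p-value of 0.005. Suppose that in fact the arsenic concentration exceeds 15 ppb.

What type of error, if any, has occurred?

No error (correct decision).

The conventional null hypothesis is that the arsenic concentration is at or below 15 ppb (safe).
Since p = 0.005 < α = 0.01, H₀ is rejected.
H₀ is false (actually the arsenic concentration exceeds 15 ppb).
The decision matches the true state — no error.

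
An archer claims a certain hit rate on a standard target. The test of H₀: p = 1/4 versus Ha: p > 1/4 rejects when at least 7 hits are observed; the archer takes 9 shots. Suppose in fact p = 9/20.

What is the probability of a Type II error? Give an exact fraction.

30407271323/32000000000

β = P(fail to reject H₀ | Ha true) = P(Y ≤ 6 | p = 9/20), Y ~ Binomial(9, 9/20).
Summing C(9,j)·(9/20)^j·(11/20)^{9-j} for j = 0..6 gives 30407271323/32000000000.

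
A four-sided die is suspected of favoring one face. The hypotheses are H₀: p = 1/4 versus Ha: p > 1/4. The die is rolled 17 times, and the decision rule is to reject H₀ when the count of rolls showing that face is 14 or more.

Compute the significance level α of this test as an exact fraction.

4909/4294967296

α = P(reject H₀ | H₀ true) = P(X ≥ 14 | p = 1/4), with X ~ Binomial(17, 1/4).
P(X ≥ 14) = Σ_{j=14}^{17} C(17,j)·(1/4)^j·(3/4)^{17-j} = 4909/4294967296.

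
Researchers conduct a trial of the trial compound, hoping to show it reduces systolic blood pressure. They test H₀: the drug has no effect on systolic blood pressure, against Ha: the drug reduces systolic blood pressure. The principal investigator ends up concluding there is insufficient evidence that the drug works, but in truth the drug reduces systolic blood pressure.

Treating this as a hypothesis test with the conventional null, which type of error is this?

'Concluding there is insufficient evidence that the drug works' corresponds to failing to reject H₀.
H₀ was not rejected but H₀ is false — a Type II error (false negative).

Type II error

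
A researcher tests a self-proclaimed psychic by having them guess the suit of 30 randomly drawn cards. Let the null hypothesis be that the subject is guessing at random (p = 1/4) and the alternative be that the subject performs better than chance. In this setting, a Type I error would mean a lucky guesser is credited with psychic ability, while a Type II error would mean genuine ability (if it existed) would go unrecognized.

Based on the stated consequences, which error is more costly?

The Type I consequence (a lucky guesser is credited with psychic ability) is more severe than the Type II consequence (genuine ability (if it existed) would go unrecognized).

Type I error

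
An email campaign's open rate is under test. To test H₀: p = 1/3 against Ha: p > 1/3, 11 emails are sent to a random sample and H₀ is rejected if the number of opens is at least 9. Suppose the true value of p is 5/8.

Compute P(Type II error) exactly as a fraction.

β = P(fail to reject H₀ | Ha true) = P(Y ≤ 8 | p = 5/8), Y ~ Binomial(11, 5/8).
Adding the binomial probabilities P(Y=0)+…+P(Y=8) at p = 5/8 gives 7252043967/8589934592.

7252043967/8589934592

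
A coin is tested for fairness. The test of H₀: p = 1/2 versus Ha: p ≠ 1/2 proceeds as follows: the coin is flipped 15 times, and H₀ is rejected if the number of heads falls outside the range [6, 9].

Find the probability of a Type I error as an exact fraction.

309/1024

Under H₀, S ~ Binomial(15, 1/2); α is the probability of landing in either tail, P(S ≤ 5) + P(S ≥ 10).
The two tails are symmetric, so α = 2·(1 + 15 + 105 + 455 + 1365 + 3003)/2^15 = 9888/32768 = 309/1024.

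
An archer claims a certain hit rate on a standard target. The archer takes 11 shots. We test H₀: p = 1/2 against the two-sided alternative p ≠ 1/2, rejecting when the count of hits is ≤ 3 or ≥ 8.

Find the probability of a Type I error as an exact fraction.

α = P(S ≤ 3 or S ≥ 8 | p = 1/2), S ~ Binomial(11, 1/2).
By symmetry, α = 2·P(S ≤ 3) = 2·(1 + 11 + 55 + 165)/2048 = 464/2048 = 29/128.

29/128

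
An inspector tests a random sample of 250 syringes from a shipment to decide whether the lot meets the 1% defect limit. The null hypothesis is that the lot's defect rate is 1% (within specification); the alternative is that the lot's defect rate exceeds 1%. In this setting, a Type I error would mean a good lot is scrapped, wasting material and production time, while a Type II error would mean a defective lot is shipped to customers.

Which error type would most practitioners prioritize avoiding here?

The Type II consequence (a defective lot is shipped to customers) is more severe than the Type I consequence (a good lot is scrapped, wasting material and production time).

Type II error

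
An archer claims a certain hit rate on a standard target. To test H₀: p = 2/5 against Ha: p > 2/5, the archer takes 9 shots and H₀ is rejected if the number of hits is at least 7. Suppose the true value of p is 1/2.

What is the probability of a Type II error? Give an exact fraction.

233/256

Under the alternative p = 1/2, X ~ Binomial(9, 1/2); β is the probability the test does not reject, P(X < 7).
Summing C(9,j)·(1/2)^j·(1/2)^{9-j} for j = 0..6 gives 233/256.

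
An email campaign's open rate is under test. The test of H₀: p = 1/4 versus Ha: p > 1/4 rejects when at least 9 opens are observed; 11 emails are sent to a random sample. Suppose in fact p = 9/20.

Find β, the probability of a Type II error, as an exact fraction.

8070737386943/8192000000000

β = P(fail to reject H₀ | Ha true) = P(X ≤ 8 | p = 9/20), X ~ Binomial(11, 9/20).
Equivalently, β = 1 − P(X ≥ 9) = 8070737386943/8192000000000.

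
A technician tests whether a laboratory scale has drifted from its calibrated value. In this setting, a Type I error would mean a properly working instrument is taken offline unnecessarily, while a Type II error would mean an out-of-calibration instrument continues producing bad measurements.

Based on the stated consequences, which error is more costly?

Type II error

The Type II consequence (an out-of-calibration instrument continues producing bad measurements) is more severe than the Type I consequence (a properly working instrument is taken offline unnecessarily).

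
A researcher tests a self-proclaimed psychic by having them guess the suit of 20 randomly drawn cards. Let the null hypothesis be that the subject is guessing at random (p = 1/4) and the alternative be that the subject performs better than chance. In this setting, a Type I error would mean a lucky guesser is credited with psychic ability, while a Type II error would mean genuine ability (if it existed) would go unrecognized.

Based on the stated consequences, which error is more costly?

Type I error

The Type I consequence (a lucky guesser is credited with psychic ability) is more severe than the Type II consequence (genuine ability (if it existed) would go unrecognized).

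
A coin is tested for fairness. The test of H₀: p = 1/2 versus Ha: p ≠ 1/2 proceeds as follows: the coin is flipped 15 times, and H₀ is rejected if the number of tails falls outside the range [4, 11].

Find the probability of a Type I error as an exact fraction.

The significance level is the null-hypothesis probability of the rejection region {≤3} ∪ {≥12}.
Each tail has probability (1 + 15 + 105 + 455)/32768; doubling gives α = 1152/32768 = 9/256.

9/256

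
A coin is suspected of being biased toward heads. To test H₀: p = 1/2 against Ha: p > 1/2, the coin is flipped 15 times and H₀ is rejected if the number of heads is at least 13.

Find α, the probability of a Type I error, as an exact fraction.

121/32768

Under H₀, K ~ Binomial(15, 1/2), and α = P(K ≥ 13).
Summing the upper tail: (105 + 15 + 1) / 2^15 = 121/32768.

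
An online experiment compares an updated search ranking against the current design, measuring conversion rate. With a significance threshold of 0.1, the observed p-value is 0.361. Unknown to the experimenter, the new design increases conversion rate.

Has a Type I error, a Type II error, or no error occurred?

The conventional null hypothesis is that the new design has no effect on conversion rate.
Since p = 0.361 ≥ α = 0.1, H₀ is not rejected.
H₀ is false (actually the new design increases conversion rate).
Failing to reject a false H₀ is a Type II error.

Type II error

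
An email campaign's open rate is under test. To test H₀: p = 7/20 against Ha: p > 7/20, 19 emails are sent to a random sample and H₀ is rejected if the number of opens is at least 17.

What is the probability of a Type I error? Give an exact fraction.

α = P(reject H₀ | H₀ true) = P(Y ≥ 17 | p = 7/20), with Y ~ Binomial(19, 7/20).
P(Y ≥ 17) = Σ_{j=17}^{19} C(19,j)·(7/20)^j·(13/20)^{19-j} = 7136406277585549139/5242880000000000000000000.

7136406277585549139/5242880000000000000000000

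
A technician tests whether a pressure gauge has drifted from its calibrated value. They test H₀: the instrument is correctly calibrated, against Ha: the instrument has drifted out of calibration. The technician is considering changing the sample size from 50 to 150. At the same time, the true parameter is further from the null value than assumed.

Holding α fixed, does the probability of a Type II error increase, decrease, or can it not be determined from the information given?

More data shrinks sampling variability; the test statistic under Ha concentrates further from the null value, making rejection more likely. A larger true effect moves the Ha sampling distribution further from the H₀ critical value, making rejection more likely when Ha is true. Both changes push β in the same direction.

It decreases.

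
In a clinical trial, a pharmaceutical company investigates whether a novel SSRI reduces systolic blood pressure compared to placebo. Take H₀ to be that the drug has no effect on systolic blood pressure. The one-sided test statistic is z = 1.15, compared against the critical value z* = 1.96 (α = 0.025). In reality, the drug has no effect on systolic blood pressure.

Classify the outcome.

Since z = 1.15 ≤ z* = 1.96, H₀ is not rejected.
H₀ is true (actually the drug has no effect on systolic blood pressure).
The decision matches the true state — no error.

No error (correct decision).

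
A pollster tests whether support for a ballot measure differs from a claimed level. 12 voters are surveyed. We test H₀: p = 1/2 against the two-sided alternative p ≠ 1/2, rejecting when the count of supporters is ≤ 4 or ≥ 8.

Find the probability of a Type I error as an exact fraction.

397/1024

The significance level is the null-hypothesis probability of the rejection region {≤4} ∪ {≥8}.
Each tail has probability (1 + 12 + 66 + 220 + 495)/4096; doubling gives α = 1588/4096 = 397/1024.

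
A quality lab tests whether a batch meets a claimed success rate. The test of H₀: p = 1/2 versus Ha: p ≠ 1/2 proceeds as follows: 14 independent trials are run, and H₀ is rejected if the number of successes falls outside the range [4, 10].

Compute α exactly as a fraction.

The significance level is the null-hypothesis probability of the rejection region {≤3} ∪ {≥11}.
Each tail has probability (1 + 14 + 91 + 364)/16384; doubling gives α = 940/16384 = 235/4096.

235/4096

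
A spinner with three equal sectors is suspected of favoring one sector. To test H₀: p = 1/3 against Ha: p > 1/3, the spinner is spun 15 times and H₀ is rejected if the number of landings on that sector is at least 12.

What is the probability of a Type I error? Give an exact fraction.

4091/14348907

The Type I error probability is α = P(Y ≥ 12) computed under H₀, where Y ~ Binomial(15, 1/3).
P(Y ≥ 12) = Σ_{j=12}^{15} C(15,j)·(1/3)^j·(2/3)^{15-j} = 4091/14348907.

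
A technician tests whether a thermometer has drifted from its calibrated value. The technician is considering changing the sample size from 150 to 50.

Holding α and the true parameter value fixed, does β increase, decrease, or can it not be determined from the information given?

It increases.

A smaller sample increases the standard error, so the sampling distributions under H₀ and Ha overlap more.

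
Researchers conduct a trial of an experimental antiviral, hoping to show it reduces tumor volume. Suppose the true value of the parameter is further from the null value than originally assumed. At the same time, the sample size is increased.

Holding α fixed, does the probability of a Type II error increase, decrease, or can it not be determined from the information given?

It decreases.

The further the true parameter sits from the null value, the more of the Ha sampling distribution falls in the rejection region. More data shrinks sampling variability; the test statistic under Ha concentrates further from the null value, making rejection more likely. Both changes push β in the same direction.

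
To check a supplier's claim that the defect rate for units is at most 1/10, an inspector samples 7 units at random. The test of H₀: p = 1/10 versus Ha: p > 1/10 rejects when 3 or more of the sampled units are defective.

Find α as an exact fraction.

51383/2000000

The significance level is the probability, assuming p = 1/10, of seeing 3 or more defectives in 7 draws.
α = 1 − P(Y ≤ 2) = 1 − 1948617/2000000 = 51383/2000000.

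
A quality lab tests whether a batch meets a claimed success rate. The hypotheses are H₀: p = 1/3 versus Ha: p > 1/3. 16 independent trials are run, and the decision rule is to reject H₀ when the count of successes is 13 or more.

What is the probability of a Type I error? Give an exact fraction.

Under H₀, S ~ Binomial(16, 1/3), and α = P(S ≥ 13).
Summing C(16,j)(1/3)^j(2/3)^{16−j} for j = 13,…,16 gives 4993/43046721.

4993/43046721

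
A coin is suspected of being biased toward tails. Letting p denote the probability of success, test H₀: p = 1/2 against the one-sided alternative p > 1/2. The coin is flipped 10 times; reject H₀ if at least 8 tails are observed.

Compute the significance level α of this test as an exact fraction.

7/128

α = P(reject H₀ | H₀ true) = P(X ≥ 8 | p = 1/2), with X ~ Binomial(10, 1/2).
Summing the upper tail: (45 + 10 + 1) / 2^10 = 56/1024 = 7/128.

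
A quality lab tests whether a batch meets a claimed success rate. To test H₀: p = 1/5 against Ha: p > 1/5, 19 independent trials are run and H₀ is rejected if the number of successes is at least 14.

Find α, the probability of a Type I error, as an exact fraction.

Under H₀, Y ~ Binomial(19, 1/5), and α = P(Y ≥ 14).
Summing C(19,j)(1/5)^j(4/5)^{19−j} for j = 14,…,19 gives 12964157/19073486328125.

12964157/19073486328125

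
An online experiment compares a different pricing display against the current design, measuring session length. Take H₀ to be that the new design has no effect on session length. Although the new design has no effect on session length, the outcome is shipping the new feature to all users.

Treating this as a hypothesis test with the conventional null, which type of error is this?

Type I error

'Shipping the new feature to all users' corresponds to rejecting H₀.
H₀ was rejected but H₀ is true — a Type I error (false positive).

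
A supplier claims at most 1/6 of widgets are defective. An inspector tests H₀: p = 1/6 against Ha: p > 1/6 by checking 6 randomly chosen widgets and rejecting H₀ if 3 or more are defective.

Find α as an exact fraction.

1453/23328

The significance level is the probability, assuming p = 1/6, of seeing 3 or more defectives in 6 draws.
Via the complement, α = 1 − Σ_{j=0}^{2} C(6,j)(1/6)^j(5/6)^{6-j} = 1453/23328.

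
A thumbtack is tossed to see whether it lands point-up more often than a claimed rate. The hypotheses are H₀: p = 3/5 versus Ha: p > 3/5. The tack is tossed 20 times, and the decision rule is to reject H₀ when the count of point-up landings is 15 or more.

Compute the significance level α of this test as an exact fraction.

α = P(reject H₀ | H₀ true) = P(Y ≥ 15 | p = 3/5), with Y ~ Binomial(20, 3/5).
Adding the binomial terms for j = 15 through 20 with p = 3/5 yields 11978051445297/95367431640625.

11978051445297/95367431640625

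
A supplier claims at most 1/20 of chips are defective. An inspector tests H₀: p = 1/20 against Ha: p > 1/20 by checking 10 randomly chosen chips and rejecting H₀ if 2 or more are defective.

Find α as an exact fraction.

882056764409/10240000000000

α = P(reject H₀ | H₀ true) = P(X ≥ 2 | p = 1/20), X ~ Binomial(10, 1/20).
Computing the lower-tail complement: 1 − 9357943235591/10240000000000 = 882056764409/10240000000000.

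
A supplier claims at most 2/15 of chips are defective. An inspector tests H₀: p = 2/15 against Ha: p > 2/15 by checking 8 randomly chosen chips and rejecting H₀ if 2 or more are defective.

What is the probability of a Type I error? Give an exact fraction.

743183632/2562890625

The significance level is the probability, assuming p = 2/15, of seeing 2 or more defectives in 8 draws.
Computing the lower-tail complement: 1 − 1819706993/2562890625 = 743183632/2562890625.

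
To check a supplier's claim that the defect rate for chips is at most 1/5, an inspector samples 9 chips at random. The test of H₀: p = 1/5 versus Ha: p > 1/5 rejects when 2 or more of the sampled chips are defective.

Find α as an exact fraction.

1101157/1953125

The significance level is the probability, assuming p = 1/5, of seeing 2 or more defectives in 9 draws.
α = 1 − P(S ≤ 1) = 1 − 851968/1953125 = 1101157/1953125.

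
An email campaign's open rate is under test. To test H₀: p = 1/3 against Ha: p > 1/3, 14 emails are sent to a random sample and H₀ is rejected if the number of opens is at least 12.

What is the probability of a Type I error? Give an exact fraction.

Under H₀, K ~ Binomial(14, 1/3), and α = P(K ≥ 12).
P(K ≥ 12) = Σ_{j=12}^{14} C(14,j)·(1/3)^j·(2/3)^{14-j} = 131/1594323.

131/1594323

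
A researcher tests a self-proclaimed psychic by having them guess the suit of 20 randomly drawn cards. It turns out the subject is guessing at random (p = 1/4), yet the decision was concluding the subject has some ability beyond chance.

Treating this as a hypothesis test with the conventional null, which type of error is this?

The null hypothesis here is that the subject is guessing at random (p = 1/4).
'Concluding the subject has some ability beyond chance' corresponds to rejecting H₀.
H₀ was rejected but H₀ is true — a Type I error (false positive).

Type I error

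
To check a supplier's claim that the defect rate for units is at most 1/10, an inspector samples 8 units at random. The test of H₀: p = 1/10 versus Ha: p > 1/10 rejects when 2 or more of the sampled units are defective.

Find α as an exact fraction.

The significance level is the probability, assuming p = 1/10, of seeing 2 or more defectives in 8 draws.
Computing the lower-tail complement: 1 − 81310473/100000000 = 18689527/100000000.

18689527/100000000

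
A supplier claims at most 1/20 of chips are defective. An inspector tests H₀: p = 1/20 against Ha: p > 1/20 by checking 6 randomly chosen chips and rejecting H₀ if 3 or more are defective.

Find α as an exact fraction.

14271/6400000

Under H₀, K ~ Binomial(6, 1/20); the Type I error rate is P(K ≥ 3).
α = 1 − P(K ≤ 2) = 1 − 6385729/6400000 = 14271/6400000.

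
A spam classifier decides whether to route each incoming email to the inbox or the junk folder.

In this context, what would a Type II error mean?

With the conventional null hypothesis that the message is legitimate (not spam):
A Type II error is failing to reject H₀ when H₀ is false.
Here that means delivering the message to the inbox when actually the message is spam.

A Type II error would mean concluding that the message is legitimate (not spam) (or at least failing to establish that the message is spam) when in fact the message is spam.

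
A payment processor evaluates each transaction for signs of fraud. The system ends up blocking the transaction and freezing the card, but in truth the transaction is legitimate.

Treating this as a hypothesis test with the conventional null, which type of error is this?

Type I error

The null hypothesis here is that the transaction is legitimate.
'Blocking the transaction and freezing the card' corresponds to rejecting H₀.
H₀ was rejected but H₀ is true — a Type I error (false positive).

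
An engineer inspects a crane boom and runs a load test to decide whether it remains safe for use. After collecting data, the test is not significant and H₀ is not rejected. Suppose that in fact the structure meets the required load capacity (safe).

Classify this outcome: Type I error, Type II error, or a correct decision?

The conventional null hypothesis here is that the structure meets the required load capacity (safe).
The test retained a true H₀ — the decision matches the true state.

Neither — the decision is correct.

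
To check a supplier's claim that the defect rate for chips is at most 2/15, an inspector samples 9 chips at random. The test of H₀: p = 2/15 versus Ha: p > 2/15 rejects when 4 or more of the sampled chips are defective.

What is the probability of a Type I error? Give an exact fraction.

Under H₀, Y ~ Binomial(9, 2/15); the Type I error rate is P(Y ≥ 4).
α = 1 − P(Y ≤ 3) = 1 − 37567054447/38443359375 = 876304928/38443359375.

876304928/38443359375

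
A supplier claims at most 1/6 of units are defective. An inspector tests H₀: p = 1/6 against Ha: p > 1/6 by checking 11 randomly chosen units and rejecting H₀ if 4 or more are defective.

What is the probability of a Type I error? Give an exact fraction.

1444669/15116544

Under H₀, K ~ Binomial(11, 1/6); the Type I error rate is P(K ≥ 4).
α = 1 − P(K ≤ 3) = 1 − 13671875/15116544 = 1444669/15116544.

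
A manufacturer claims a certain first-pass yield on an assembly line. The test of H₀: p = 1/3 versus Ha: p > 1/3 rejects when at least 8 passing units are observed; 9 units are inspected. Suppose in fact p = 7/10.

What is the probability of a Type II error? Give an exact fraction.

401998383/500000000

Under the alternative p = 7/10, Y ~ Binomial(9, 7/10); β is the probability the test does not reject, P(Y < 8).
Adding the binomial probabilities P(Y=0)+…+P(Y=7) at p = 7/10 gives 401998383/500000000.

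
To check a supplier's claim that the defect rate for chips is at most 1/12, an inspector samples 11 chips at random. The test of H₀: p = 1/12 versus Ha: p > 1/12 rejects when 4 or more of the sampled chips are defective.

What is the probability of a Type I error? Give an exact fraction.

α = P(reject H₀ | H₀ true) = P(K ≥ 4 | p = 1/12), K ~ Binomial(11, 1/12).
Computing the lower-tail complement: 1 − 30653319983/30958682112 = 305362129/30958682112.

305362129/30958682112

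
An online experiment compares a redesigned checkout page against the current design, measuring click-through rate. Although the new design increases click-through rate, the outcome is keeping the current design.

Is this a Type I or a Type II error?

The null hypothesis here is that the new design has no effect on click-through rate.
'Keeping the current design' corresponds to failing to reject H₀.
H₀ was not rejected but H₀ is false — a Type II error (false negative).

Type II error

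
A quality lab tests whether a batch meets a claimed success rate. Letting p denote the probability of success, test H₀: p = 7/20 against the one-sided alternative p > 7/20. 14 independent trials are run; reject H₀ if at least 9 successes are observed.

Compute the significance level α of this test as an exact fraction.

39884294187407537/1638400000000000000

α = P(reject H₀ | H₀ true) = P(Y ≥ 9 | p = 7/20), with Y ~ Binomial(14, 7/20).
P(Y ≥ 9) = Σ_{j=9}^{14} C(14,j)·(7/20)^j·(13/20)^{14-j} = 39884294187407537/1638400000000000000.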